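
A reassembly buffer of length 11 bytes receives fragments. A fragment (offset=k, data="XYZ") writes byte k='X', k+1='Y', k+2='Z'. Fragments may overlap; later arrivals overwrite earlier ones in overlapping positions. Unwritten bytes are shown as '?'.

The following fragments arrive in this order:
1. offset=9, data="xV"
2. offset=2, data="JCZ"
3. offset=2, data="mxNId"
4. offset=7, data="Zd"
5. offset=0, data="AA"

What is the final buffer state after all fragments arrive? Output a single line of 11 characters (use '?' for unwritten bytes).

Fragment 1: offset=9 data="xV" -> buffer=?????????xV
Fragment 2: offset=2 data="JCZ" -> buffer=??JCZ????xV
Fragment 3: offset=2 data="mxNId" -> buffer=??mxNId??xV
Fragment 4: offset=7 data="Zd" -> buffer=??mxNIdZdxV
Fragment 5: offset=0 data="AA" -> buffer=AAmxNIdZdxV

Answer: AAmxNIdZdxV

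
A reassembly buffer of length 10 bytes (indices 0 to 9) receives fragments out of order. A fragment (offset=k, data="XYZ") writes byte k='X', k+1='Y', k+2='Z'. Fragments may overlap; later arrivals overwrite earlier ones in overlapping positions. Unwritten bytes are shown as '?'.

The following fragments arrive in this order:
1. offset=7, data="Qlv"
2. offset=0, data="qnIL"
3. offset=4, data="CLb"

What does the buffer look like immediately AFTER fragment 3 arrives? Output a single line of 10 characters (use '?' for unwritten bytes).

Fragment 1: offset=7 data="Qlv" -> buffer=???????Qlv
Fragment 2: offset=0 data="qnIL" -> buffer=qnIL???Qlv
Fragment 3: offset=4 data="CLb" -> buffer=qnILCLbQlv

Answer: qnILCLbQlv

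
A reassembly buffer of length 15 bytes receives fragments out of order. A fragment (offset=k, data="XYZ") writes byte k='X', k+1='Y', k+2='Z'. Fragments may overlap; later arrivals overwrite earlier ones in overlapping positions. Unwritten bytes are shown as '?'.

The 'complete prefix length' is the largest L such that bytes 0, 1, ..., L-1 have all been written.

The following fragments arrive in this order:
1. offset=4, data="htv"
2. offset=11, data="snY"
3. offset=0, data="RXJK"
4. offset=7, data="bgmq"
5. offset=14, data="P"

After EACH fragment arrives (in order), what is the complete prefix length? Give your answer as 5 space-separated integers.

Fragment 1: offset=4 data="htv" -> buffer=????htv???????? -> prefix_len=0
Fragment 2: offset=11 data="snY" -> buffer=????htv????snY? -> prefix_len=0
Fragment 3: offset=0 data="RXJK" -> buffer=RXJKhtv????snY? -> prefix_len=7
Fragment 4: offset=7 data="bgmq" -> buffer=RXJKhtvbgmqsnY? -> prefix_len=14
Fragment 5: offset=14 data="P" -> buffer=RXJKhtvbgmqsnYP -> prefix_len=15

Answer: 0 0 7 14 15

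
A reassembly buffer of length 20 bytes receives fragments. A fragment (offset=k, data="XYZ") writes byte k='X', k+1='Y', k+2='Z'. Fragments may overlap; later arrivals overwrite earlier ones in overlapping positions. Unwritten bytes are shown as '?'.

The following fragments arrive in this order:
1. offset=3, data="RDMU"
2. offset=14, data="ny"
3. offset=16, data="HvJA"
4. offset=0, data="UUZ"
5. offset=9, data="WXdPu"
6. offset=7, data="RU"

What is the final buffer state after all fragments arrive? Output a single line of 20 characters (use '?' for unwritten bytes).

Fragment 1: offset=3 data="RDMU" -> buffer=???RDMU?????????????
Fragment 2: offset=14 data="ny" -> buffer=???RDMU???????ny????
Fragment 3: offset=16 data="HvJA" -> buffer=???RDMU???????nyHvJA
Fragment 4: offset=0 data="UUZ" -> buffer=UUZRDMU???????nyHvJA
Fragment 5: offset=9 data="WXdPu" -> buffer=UUZRDMU??WXdPunyHvJA
Fragment 6: offset=7 data="RU" -> buffer=UUZRDMURUWXdPunyHvJA

Answer: UUZRDMURUWXdPunyHvJA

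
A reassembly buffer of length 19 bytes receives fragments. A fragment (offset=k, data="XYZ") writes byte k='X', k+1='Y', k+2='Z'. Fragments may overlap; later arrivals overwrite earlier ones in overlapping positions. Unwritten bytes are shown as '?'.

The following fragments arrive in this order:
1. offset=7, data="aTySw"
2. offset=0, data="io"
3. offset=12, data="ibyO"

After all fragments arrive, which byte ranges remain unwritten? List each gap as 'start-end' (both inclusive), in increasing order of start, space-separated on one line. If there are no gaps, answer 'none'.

Fragment 1: offset=7 len=5
Fragment 2: offset=0 len=2
Fragment 3: offset=12 len=4
Gaps: 2-6 16-18

Answer: 2-6 16-18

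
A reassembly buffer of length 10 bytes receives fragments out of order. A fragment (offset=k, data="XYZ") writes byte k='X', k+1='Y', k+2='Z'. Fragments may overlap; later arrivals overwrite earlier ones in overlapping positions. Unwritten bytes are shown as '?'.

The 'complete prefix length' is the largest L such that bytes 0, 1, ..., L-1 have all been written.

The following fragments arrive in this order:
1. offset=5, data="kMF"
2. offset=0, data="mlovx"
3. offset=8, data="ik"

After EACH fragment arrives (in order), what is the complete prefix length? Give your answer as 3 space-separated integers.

Answer: 0 8 10

Derivation:
Fragment 1: offset=5 data="kMF" -> buffer=?????kMF?? -> prefix_len=0
Fragment 2: offset=0 data="mlovx" -> buffer=mlovxkMF?? -> prefix_len=8
Fragment 3: offset=8 data="ik" -> buffer=mlovxkMFik -> prefix_len=10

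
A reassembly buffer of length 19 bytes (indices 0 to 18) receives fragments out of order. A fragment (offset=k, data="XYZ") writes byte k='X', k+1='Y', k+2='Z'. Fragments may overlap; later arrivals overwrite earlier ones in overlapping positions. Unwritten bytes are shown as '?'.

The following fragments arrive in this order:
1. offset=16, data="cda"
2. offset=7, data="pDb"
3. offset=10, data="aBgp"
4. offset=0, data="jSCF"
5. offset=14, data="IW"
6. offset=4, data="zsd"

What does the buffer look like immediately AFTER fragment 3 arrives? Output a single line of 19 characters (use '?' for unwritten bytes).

Fragment 1: offset=16 data="cda" -> buffer=????????????????cda
Fragment 2: offset=7 data="pDb" -> buffer=???????pDb??????cda
Fragment 3: offset=10 data="aBgp" -> buffer=???????pDbaBgp??cda

Answer: ???????pDbaBgp??cda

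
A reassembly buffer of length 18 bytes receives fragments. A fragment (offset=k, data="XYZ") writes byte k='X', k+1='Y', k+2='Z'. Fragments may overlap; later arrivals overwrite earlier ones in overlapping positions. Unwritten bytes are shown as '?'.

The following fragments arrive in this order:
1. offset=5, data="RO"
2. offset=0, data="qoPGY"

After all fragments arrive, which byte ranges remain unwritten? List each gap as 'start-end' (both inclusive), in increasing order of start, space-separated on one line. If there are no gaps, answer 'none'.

Answer: 7-17

Derivation:
Fragment 1: offset=5 len=2
Fragment 2: offset=0 len=5
Gaps: 7-17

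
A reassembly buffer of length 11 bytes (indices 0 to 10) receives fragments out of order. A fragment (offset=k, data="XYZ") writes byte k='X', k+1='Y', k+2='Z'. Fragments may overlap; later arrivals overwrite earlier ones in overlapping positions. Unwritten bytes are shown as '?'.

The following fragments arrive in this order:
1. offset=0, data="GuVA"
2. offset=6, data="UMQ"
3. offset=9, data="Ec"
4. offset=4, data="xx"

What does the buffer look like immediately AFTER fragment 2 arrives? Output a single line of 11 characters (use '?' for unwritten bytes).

Fragment 1: offset=0 data="GuVA" -> buffer=GuVA???????
Fragment 2: offset=6 data="UMQ" -> buffer=GuVA??UMQ??

Answer: GuVA??UMQ??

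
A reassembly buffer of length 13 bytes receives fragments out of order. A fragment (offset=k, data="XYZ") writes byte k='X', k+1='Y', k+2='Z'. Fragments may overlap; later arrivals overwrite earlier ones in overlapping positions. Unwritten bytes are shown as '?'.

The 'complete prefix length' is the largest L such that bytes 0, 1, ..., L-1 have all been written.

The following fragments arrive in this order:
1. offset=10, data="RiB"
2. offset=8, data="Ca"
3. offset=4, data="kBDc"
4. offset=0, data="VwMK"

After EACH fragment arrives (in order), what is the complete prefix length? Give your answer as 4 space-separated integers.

Answer: 0 0 0 13

Derivation:
Fragment 1: offset=10 data="RiB" -> buffer=??????????RiB -> prefix_len=0
Fragment 2: offset=8 data="Ca" -> buffer=????????CaRiB -> prefix_len=0
Fragment 3: offset=4 data="kBDc" -> buffer=????kBDcCaRiB -> prefix_len=0
Fragment 4: offset=0 data="VwMK" -> buffer=VwMKkBDcCaRiB -> prefix_len=13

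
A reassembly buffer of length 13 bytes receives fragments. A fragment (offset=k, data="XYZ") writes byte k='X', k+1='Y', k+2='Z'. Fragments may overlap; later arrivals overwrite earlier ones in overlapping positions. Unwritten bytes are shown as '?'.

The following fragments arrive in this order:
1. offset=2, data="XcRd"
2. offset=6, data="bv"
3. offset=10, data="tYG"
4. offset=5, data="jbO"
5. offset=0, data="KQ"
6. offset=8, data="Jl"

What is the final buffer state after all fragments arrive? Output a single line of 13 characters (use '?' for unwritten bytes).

Answer: KQXcRjbOJltYG

Derivation:
Fragment 1: offset=2 data="XcRd" -> buffer=??XcRd???????
Fragment 2: offset=6 data="bv" -> buffer=??XcRdbv?????
Fragment 3: offset=10 data="tYG" -> buffer=??XcRdbv??tYG
Fragment 4: offset=5 data="jbO" -> buffer=??XcRjbO??tYG
Fragment 5: offset=0 data="KQ" -> buffer=KQXcRjbO??tYG
Fragment 6: offset=8 data="Jl" -> buffer=KQXcRjbOJltYG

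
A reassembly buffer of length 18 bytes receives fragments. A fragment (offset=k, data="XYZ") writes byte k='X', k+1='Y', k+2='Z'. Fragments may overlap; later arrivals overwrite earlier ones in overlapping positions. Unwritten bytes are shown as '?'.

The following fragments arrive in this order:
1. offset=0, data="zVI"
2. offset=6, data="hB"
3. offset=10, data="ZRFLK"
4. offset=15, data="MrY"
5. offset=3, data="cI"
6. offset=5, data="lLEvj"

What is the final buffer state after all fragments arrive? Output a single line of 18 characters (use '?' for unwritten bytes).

Fragment 1: offset=0 data="zVI" -> buffer=zVI???????????????
Fragment 2: offset=6 data="hB" -> buffer=zVI???hB??????????
Fragment 3: offset=10 data="ZRFLK" -> buffer=zVI???hB??ZRFLK???
Fragment 4: offset=15 data="MrY" -> buffer=zVI???hB??ZRFLKMrY
Fragment 5: offset=3 data="cI" -> buffer=zVIcI?hB??ZRFLKMrY
Fragment 6: offset=5 data="lLEvj" -> buffer=zVIcIlLEvjZRFLKMrY

Answer: zVIcIlLEvjZRFLKMrY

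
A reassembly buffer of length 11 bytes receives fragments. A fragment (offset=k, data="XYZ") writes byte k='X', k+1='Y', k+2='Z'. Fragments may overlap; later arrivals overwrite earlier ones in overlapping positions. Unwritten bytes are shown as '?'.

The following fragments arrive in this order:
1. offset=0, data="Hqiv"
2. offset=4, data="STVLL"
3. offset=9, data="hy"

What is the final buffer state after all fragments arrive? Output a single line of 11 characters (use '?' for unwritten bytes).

Fragment 1: offset=0 data="Hqiv" -> buffer=Hqiv???????
Fragment 2: offset=4 data="STVLL" -> buffer=HqivSTVLL??
Fragment 3: offset=9 data="hy" -> buffer=HqivSTVLLhy

Answer: HqivSTVLLhy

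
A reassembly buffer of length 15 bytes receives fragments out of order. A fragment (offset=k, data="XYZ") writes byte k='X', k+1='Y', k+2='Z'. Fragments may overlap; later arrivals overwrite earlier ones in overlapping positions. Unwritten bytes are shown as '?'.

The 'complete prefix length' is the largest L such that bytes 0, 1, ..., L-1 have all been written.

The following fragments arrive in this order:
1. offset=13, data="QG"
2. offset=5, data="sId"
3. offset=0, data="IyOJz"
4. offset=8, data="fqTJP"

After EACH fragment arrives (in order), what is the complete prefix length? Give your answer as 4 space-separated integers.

Fragment 1: offset=13 data="QG" -> buffer=?????????????QG -> prefix_len=0
Fragment 2: offset=5 data="sId" -> buffer=?????sId?????QG -> prefix_len=0
Fragment 3: offset=0 data="IyOJz" -> buffer=IyOJzsId?????QG -> prefix_len=8
Fragment 4: offset=8 data="fqTJP" -> buffer=IyOJzsIdfqTJPQG -> prefix_len=15

Answer: 0 0 8 15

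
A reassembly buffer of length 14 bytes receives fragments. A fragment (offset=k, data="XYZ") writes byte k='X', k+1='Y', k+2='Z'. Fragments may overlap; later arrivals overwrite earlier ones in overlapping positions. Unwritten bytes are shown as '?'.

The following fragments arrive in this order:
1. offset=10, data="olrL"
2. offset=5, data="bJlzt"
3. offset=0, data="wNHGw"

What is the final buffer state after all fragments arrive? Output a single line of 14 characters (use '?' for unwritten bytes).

Fragment 1: offset=10 data="olrL" -> buffer=??????????olrL
Fragment 2: offset=5 data="bJlzt" -> buffer=?????bJlztolrL
Fragment 3: offset=0 data="wNHGw" -> buffer=wNHGwbJlztolrL

Answer: wNHGwbJlztolrL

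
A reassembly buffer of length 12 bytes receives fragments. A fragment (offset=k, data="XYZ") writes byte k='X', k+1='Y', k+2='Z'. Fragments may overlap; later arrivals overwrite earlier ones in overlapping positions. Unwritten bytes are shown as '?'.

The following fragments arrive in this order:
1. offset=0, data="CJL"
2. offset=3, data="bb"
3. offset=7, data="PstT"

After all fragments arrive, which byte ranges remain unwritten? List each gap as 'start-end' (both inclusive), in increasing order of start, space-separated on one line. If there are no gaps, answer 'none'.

Fragment 1: offset=0 len=3
Fragment 2: offset=3 len=2
Fragment 3: offset=7 len=4
Gaps: 5-6 11-11

Answer: 5-6 11-11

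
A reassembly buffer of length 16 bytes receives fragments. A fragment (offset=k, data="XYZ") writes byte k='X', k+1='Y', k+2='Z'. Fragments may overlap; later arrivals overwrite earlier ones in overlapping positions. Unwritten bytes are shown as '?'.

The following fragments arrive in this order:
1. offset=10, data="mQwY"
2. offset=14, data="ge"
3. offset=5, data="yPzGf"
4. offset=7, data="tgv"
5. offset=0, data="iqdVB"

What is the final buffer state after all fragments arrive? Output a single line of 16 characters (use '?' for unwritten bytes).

Fragment 1: offset=10 data="mQwY" -> buffer=??????????mQwY??
Fragment 2: offset=14 data="ge" -> buffer=??????????mQwYge
Fragment 3: offset=5 data="yPzGf" -> buffer=?????yPzGfmQwYge
Fragment 4: offset=7 data="tgv" -> buffer=?????yPtgvmQwYge
Fragment 5: offset=0 data="iqdVB" -> buffer=iqdVByPtgvmQwYge

Answer: iqdVByPtgvmQwYge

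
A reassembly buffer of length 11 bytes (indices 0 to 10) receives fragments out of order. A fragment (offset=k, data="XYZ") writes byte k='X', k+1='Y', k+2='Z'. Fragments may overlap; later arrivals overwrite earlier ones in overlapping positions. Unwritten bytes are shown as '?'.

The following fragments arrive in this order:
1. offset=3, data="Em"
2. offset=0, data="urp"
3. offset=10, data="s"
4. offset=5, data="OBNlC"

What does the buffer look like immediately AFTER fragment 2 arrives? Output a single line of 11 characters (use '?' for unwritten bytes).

Fragment 1: offset=3 data="Em" -> buffer=???Em??????
Fragment 2: offset=0 data="urp" -> buffer=urpEm??????

Answer: urpEm??????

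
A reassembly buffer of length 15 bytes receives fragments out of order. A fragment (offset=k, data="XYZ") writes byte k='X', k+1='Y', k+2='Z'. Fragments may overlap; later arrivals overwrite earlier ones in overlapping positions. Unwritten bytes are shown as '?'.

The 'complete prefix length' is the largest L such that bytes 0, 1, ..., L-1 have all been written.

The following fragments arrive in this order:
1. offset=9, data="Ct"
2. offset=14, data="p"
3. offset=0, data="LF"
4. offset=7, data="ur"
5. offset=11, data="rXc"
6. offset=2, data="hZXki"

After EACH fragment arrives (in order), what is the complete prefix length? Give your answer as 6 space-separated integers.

Fragment 1: offset=9 data="Ct" -> buffer=?????????Ct???? -> prefix_len=0
Fragment 2: offset=14 data="p" -> buffer=?????????Ct???p -> prefix_len=0
Fragment 3: offset=0 data="LF" -> buffer=LF???????Ct???p -> prefix_len=2
Fragment 4: offset=7 data="ur" -> buffer=LF?????urCt???p -> prefix_len=2
Fragment 5: offset=11 data="rXc" -> buffer=LF?????urCtrXcp -> prefix_len=2
Fragment 6: offset=2 data="hZXki" -> buffer=LFhZXkiurCtrXcp -> prefix_len=15

Answer: 0 0 2 2 2 15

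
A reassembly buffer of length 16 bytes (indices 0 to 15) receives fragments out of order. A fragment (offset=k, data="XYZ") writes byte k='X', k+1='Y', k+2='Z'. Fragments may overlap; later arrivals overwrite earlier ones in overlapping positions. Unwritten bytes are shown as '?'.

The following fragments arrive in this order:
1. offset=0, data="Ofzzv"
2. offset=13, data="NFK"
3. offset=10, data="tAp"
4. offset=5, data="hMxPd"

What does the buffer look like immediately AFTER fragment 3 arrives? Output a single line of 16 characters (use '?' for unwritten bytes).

Answer: Ofzzv?????tApNFK

Derivation:
Fragment 1: offset=0 data="Ofzzv" -> buffer=Ofzzv???????????
Fragment 2: offset=13 data="NFK" -> buffer=Ofzzv????????NFK
Fragment 3: offset=10 data="tAp" -> buffer=Ofzzv?????tApNFK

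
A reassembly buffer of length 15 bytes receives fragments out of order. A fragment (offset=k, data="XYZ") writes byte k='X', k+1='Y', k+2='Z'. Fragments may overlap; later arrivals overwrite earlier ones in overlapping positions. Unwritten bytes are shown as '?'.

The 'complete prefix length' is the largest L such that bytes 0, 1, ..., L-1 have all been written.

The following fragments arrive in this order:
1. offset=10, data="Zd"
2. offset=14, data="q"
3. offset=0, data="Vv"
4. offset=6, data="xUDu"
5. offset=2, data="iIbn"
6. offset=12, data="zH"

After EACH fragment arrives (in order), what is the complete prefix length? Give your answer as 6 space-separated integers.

Fragment 1: offset=10 data="Zd" -> buffer=??????????Zd??? -> prefix_len=0
Fragment 2: offset=14 data="q" -> buffer=??????????Zd??q -> prefix_len=0
Fragment 3: offset=0 data="Vv" -> buffer=Vv????????Zd??q -> prefix_len=2
Fragment 4: offset=6 data="xUDu" -> buffer=Vv????xUDuZd??q -> prefix_len=2
Fragment 5: offset=2 data="iIbn" -> buffer=VviIbnxUDuZd??q -> prefix_len=12
Fragment 6: offset=12 data="zH" -> buffer=VviIbnxUDuZdzHq -> prefix_len=15

Answer: 0 0 2 2 12 15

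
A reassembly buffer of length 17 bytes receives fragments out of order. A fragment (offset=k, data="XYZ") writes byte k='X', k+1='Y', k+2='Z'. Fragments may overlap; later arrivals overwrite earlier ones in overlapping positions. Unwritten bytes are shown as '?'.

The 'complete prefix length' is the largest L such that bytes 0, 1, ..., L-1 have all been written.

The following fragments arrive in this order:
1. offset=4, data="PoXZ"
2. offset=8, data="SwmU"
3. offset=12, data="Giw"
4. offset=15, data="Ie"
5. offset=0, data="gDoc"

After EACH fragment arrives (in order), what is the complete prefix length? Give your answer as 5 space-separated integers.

Answer: 0 0 0 0 17

Derivation:
Fragment 1: offset=4 data="PoXZ" -> buffer=????PoXZ????????? -> prefix_len=0
Fragment 2: offset=8 data="SwmU" -> buffer=????PoXZSwmU????? -> prefix_len=0
Fragment 3: offset=12 data="Giw" -> buffer=????PoXZSwmUGiw?? -> prefix_len=0
Fragment 4: offset=15 data="Ie" -> buffer=????PoXZSwmUGiwIe -> prefix_len=0
Fragment 5: offset=0 data="gDoc" -> buffer=gDocPoXZSwmUGiwIe -> prefix_len=17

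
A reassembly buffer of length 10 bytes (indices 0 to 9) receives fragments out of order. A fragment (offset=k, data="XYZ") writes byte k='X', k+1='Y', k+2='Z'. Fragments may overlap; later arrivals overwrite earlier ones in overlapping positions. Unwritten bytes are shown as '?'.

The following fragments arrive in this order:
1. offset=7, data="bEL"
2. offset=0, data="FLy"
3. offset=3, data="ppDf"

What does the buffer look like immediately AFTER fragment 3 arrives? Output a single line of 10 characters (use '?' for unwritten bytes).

Fragment 1: offset=7 data="bEL" -> buffer=???????bEL
Fragment 2: offset=0 data="FLy" -> buffer=FLy????bEL
Fragment 3: offset=3 data="ppDf" -> buffer=FLyppDfbEL

Answer: FLyppDfbEL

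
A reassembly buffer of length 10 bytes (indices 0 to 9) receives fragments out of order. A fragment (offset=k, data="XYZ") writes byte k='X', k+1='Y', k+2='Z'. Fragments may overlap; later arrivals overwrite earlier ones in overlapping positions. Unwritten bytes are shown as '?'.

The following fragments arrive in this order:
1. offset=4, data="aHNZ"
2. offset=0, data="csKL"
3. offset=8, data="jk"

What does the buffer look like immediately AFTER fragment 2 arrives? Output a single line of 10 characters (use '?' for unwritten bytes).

Fragment 1: offset=4 data="aHNZ" -> buffer=????aHNZ??
Fragment 2: offset=0 data="csKL" -> buffer=csKLaHNZ??

Answer: csKLaHNZ??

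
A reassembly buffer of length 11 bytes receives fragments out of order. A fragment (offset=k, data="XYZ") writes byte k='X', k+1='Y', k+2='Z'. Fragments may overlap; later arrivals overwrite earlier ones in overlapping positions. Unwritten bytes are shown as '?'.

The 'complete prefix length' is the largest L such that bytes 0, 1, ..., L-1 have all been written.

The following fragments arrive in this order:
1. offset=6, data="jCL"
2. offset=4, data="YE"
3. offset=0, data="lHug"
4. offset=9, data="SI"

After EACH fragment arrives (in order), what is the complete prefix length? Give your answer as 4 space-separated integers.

Answer: 0 0 9 11

Derivation:
Fragment 1: offset=6 data="jCL" -> buffer=??????jCL?? -> prefix_len=0
Fragment 2: offset=4 data="YE" -> buffer=????YEjCL?? -> prefix_len=0
Fragment 3: offset=0 data="lHug" -> buffer=lHugYEjCL?? -> prefix_len=9
Fragment 4: offset=9 data="SI" -> buffer=lHugYEjCLSI -> prefix_len=11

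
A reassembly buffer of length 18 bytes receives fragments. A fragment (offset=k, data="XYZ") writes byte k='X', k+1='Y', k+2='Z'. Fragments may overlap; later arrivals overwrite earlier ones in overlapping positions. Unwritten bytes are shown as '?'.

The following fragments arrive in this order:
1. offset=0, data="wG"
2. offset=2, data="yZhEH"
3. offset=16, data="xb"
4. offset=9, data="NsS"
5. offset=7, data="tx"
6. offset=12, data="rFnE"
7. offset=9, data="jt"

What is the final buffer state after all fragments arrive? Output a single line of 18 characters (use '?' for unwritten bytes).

Answer: wGyZhEHtxjtSrFnExb

Derivation:
Fragment 1: offset=0 data="wG" -> buffer=wG????????????????
Fragment 2: offset=2 data="yZhEH" -> buffer=wGyZhEH???????????
Fragment 3: offset=16 data="xb" -> buffer=wGyZhEH?????????xb
Fragment 4: offset=9 data="NsS" -> buffer=wGyZhEH??NsS????xb
Fragment 5: offset=7 data="tx" -> buffer=wGyZhEHtxNsS????xb
Fragment 6: offset=12 data="rFnE" -> buffer=wGyZhEHtxNsSrFnExb
Fragment 7: offset=9 data="jt" -> buffer=wGyZhEHtxjtSrFnExb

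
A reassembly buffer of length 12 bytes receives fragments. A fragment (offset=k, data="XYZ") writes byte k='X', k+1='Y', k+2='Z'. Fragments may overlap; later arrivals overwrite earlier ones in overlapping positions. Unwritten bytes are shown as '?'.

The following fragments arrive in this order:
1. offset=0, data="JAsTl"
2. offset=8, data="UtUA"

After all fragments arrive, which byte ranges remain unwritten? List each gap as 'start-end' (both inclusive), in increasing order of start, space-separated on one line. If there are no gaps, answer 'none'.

Fragment 1: offset=0 len=5
Fragment 2: offset=8 len=4
Gaps: 5-7

Answer: 5-7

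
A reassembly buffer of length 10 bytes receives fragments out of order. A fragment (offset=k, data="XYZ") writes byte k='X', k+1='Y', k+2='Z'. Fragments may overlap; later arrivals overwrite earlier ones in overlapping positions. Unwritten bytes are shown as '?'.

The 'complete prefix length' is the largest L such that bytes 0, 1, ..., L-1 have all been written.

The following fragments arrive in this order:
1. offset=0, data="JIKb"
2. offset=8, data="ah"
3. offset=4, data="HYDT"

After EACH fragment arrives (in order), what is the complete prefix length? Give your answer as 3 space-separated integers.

Answer: 4 4 10

Derivation:
Fragment 1: offset=0 data="JIKb" -> buffer=JIKb?????? -> prefix_len=4
Fragment 2: offset=8 data="ah" -> buffer=JIKb????ah -> prefix_len=4
Fragment 3: offset=4 data="HYDT" -> buffer=JIKbHYDTah -> prefix_len=10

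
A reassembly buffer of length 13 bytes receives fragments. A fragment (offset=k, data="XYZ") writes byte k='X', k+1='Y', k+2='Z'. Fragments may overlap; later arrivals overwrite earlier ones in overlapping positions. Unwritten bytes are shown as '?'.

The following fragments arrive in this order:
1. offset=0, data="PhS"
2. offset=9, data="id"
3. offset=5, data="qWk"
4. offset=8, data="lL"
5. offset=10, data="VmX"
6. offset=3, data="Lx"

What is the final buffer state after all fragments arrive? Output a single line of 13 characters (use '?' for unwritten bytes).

Answer: PhSLxqWklLVmX

Derivation:
Fragment 1: offset=0 data="PhS" -> buffer=PhS??????????
Fragment 2: offset=9 data="id" -> buffer=PhS??????id??
Fragment 3: offset=5 data="qWk" -> buffer=PhS??qWk?id??
Fragment 4: offset=8 data="lL" -> buffer=PhS??qWklLd??
Fragment 5: offset=10 data="VmX" -> buffer=PhS??qWklLVmX
Fragment 6: offset=3 data="Lx" -> buffer=PhSLxqWklLVmX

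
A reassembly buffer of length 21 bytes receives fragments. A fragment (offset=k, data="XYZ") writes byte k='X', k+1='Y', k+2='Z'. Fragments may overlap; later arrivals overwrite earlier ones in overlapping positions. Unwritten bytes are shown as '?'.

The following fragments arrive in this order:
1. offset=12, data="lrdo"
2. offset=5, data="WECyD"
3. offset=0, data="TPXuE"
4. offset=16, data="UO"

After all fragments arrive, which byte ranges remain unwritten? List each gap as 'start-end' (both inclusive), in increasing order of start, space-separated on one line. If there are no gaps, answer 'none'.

Fragment 1: offset=12 len=4
Fragment 2: offset=5 len=5
Fragment 3: offset=0 len=5
Fragment 4: offset=16 len=2
Gaps: 10-11 18-20

Answer: 10-11 18-20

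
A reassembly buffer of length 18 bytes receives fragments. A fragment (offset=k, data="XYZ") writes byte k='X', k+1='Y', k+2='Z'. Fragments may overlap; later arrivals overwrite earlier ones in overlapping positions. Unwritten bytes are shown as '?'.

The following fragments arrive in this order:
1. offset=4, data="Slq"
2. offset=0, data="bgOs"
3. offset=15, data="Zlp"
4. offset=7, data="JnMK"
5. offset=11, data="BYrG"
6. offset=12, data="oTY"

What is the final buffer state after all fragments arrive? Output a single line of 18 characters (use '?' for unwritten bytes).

Answer: bgOsSlqJnMKBoTYZlp

Derivation:
Fragment 1: offset=4 data="Slq" -> buffer=????Slq???????????
Fragment 2: offset=0 data="bgOs" -> buffer=bgOsSlq???????????
Fragment 3: offset=15 data="Zlp" -> buffer=bgOsSlq????????Zlp
Fragment 4: offset=7 data="JnMK" -> buffer=bgOsSlqJnMK????Zlp
Fragment 5: offset=11 data="BYrG" -> buffer=bgOsSlqJnMKBYrGZlp
Fragment 6: offset=12 data="oTY" -> buffer=bgOsSlqJnMKBoTYZlp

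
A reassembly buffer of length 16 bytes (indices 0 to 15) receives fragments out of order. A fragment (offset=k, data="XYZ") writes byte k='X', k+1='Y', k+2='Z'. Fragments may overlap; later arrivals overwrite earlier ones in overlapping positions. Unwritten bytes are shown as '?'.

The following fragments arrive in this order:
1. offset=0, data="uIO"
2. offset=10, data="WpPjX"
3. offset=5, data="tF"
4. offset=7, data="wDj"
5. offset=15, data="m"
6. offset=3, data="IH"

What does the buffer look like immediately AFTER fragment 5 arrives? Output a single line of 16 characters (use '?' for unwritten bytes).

Answer: uIO??tFwDjWpPjXm

Derivation:
Fragment 1: offset=0 data="uIO" -> buffer=uIO?????????????
Fragment 2: offset=10 data="WpPjX" -> buffer=uIO???????WpPjX?
Fragment 3: offset=5 data="tF" -> buffer=uIO??tF???WpPjX?
Fragment 4: offset=7 data="wDj" -> buffer=uIO??tFwDjWpPjX?
Fragment 5: offset=15 data="m" -> buffer=uIO??tFwDjWpPjXm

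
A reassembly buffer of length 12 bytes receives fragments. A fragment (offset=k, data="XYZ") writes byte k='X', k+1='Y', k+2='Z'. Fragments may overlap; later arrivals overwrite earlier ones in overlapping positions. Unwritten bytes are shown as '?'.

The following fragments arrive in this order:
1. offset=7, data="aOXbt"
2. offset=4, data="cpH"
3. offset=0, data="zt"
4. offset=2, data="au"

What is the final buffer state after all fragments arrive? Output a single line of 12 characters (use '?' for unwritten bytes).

Fragment 1: offset=7 data="aOXbt" -> buffer=???????aOXbt
Fragment 2: offset=4 data="cpH" -> buffer=????cpHaOXbt
Fragment 3: offset=0 data="zt" -> buffer=zt??cpHaOXbt
Fragment 4: offset=2 data="au" -> buffer=ztaucpHaOXbt

Answer: ztaucpHaOXbt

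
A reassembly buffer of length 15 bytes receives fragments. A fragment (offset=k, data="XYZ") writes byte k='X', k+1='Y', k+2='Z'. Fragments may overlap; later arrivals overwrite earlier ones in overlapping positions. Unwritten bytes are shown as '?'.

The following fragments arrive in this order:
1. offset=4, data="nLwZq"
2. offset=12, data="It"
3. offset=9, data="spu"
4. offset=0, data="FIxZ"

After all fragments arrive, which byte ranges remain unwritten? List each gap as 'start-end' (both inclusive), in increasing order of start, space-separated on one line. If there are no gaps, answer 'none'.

Fragment 1: offset=4 len=5
Fragment 2: offset=12 len=2
Fragment 3: offset=9 len=3
Fragment 4: offset=0 len=4
Gaps: 14-14

Answer: 14-14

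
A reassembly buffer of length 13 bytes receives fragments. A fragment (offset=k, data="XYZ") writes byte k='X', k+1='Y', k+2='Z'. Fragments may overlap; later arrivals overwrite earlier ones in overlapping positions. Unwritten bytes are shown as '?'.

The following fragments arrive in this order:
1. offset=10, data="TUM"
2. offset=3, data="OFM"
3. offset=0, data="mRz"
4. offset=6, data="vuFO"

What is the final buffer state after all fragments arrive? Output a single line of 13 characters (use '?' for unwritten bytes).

Answer: mRzOFMvuFOTUM

Derivation:
Fragment 1: offset=10 data="TUM" -> buffer=??????????TUM
Fragment 2: offset=3 data="OFM" -> buffer=???OFM????TUM
Fragment 3: offset=0 data="mRz" -> buffer=mRzOFM????TUM
Fragment 4: offset=6 data="vuFO" -> buffer=mRzOFMvuFOTUM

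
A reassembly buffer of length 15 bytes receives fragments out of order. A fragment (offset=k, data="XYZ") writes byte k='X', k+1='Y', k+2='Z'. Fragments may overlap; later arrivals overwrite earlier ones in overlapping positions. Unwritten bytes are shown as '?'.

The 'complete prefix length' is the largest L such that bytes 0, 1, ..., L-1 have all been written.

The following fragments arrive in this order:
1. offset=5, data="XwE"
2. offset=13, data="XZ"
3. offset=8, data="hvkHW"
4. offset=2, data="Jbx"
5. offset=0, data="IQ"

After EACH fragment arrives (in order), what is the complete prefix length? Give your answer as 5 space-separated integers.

Answer: 0 0 0 0 15

Derivation:
Fragment 1: offset=5 data="XwE" -> buffer=?????XwE??????? -> prefix_len=0
Fragment 2: offset=13 data="XZ" -> buffer=?????XwE?????XZ -> prefix_len=0
Fragment 3: offset=8 data="hvkHW" -> buffer=?????XwEhvkHWXZ -> prefix_len=0
Fragment 4: offset=2 data="Jbx" -> buffer=??JbxXwEhvkHWXZ -> prefix_len=0
Fragment 5: offset=0 data="IQ" -> buffer=IQJbxXwEhvkHWXZ -> prefix_len=15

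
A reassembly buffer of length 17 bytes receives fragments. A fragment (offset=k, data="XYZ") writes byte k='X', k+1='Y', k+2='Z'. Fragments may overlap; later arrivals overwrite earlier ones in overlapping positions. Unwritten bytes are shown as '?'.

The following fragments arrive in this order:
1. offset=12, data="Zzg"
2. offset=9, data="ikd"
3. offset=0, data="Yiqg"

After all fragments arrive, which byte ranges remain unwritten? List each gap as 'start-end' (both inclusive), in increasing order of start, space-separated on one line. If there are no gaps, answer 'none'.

Fragment 1: offset=12 len=3
Fragment 2: offset=9 len=3
Fragment 3: offset=0 len=4
Gaps: 4-8 15-16

Answer: 4-8 15-16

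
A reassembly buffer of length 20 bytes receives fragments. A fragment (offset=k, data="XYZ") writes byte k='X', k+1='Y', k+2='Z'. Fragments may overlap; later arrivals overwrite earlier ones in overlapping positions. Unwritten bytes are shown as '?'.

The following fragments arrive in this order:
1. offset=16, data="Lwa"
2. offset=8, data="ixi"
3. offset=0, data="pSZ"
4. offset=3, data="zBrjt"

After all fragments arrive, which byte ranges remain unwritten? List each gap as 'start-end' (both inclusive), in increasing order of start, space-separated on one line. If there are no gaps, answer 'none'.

Answer: 11-15 19-19

Derivation:
Fragment 1: offset=16 len=3
Fragment 2: offset=8 len=3
Fragment 3: offset=0 len=3
Fragment 4: offset=3 len=5
Gaps: 11-15 19-19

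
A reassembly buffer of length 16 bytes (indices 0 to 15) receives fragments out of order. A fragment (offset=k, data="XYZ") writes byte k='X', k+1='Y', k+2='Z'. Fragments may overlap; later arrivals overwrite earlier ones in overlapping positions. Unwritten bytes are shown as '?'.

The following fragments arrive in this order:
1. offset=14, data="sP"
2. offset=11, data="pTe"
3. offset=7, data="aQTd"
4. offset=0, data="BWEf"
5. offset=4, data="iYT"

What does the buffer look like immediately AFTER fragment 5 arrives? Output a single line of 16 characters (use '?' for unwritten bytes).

Answer: BWEfiYTaQTdpTesP

Derivation:
Fragment 1: offset=14 data="sP" -> buffer=??????????????sP
Fragment 2: offset=11 data="pTe" -> buffer=???????????pTesP
Fragment 3: offset=7 data="aQTd" -> buffer=???????aQTdpTesP
Fragment 4: offset=0 data="BWEf" -> buffer=BWEf???aQTdpTesP
Fragment 5: offset=4 data="iYT" -> buffer=BWEfiYTaQTdpTesP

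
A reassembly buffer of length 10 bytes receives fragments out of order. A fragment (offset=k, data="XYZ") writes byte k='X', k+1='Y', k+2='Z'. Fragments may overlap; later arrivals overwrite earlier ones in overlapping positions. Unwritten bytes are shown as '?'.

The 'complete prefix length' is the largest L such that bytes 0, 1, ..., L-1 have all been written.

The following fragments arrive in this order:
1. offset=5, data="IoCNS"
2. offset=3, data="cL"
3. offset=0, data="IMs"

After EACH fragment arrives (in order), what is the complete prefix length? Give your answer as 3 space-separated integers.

Answer: 0 0 10

Derivation:
Fragment 1: offset=5 data="IoCNS" -> buffer=?????IoCNS -> prefix_len=0
Fragment 2: offset=3 data="cL" -> buffer=???cLIoCNS -> prefix_len=0
Fragment 3: offset=0 data="IMs" -> buffer=IMscLIoCNS -> prefix_len=10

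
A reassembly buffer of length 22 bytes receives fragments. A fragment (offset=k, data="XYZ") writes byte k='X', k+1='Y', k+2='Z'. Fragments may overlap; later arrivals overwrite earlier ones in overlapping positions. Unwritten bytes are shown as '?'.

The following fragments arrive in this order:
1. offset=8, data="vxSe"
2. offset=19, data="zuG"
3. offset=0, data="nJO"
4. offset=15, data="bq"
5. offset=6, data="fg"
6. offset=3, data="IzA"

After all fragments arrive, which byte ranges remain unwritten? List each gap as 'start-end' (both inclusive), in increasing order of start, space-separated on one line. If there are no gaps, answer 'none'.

Fragment 1: offset=8 len=4
Fragment 2: offset=19 len=3
Fragment 3: offset=0 len=3
Fragment 4: offset=15 len=2
Fragment 5: offset=6 len=2
Fragment 6: offset=3 len=3
Gaps: 12-14 17-18

Answer: 12-14 17-18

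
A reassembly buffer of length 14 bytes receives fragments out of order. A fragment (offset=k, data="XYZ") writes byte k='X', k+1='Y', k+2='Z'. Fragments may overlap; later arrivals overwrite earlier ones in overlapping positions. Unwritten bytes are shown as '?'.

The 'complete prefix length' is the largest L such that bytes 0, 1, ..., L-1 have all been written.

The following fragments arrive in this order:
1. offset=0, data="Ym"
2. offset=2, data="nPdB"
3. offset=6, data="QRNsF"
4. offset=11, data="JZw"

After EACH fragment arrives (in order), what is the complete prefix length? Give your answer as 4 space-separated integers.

Answer: 2 6 11 14

Derivation:
Fragment 1: offset=0 data="Ym" -> buffer=Ym???????????? -> prefix_len=2
Fragment 2: offset=2 data="nPdB" -> buffer=YmnPdB???????? -> prefix_len=6
Fragment 3: offset=6 data="QRNsF" -> buffer=YmnPdBQRNsF??? -> prefix_len=11
Fragment 4: offset=11 data="JZw" -> buffer=YmnPdBQRNsFJZw -> prefix_len=14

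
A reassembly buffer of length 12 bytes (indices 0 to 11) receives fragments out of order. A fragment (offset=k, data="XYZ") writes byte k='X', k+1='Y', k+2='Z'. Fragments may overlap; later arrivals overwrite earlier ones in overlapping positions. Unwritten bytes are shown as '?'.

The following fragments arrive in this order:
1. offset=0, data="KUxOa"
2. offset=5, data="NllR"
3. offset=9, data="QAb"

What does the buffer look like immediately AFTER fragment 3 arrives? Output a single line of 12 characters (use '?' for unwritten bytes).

Fragment 1: offset=0 data="KUxOa" -> buffer=KUxOa???????
Fragment 2: offset=5 data="NllR" -> buffer=KUxOaNllR???
Fragment 3: offset=9 data="QAb" -> buffer=KUxOaNllRQAb

Answer: KUxOaNllRQAb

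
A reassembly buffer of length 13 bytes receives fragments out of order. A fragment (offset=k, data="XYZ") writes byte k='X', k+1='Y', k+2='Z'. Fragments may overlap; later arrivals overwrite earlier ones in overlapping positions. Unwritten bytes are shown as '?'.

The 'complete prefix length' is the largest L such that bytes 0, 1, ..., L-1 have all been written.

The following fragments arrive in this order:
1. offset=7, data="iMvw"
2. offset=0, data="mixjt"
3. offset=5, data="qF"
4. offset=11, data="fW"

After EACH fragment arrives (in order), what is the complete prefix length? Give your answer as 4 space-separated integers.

Fragment 1: offset=7 data="iMvw" -> buffer=???????iMvw?? -> prefix_len=0
Fragment 2: offset=0 data="mixjt" -> buffer=mixjt??iMvw?? -> prefix_len=5
Fragment 3: offset=5 data="qF" -> buffer=mixjtqFiMvw?? -> prefix_len=11
Fragment 4: offset=11 data="fW" -> buffer=mixjtqFiMvwfW -> prefix_len=13

Answer: 0 5 11 13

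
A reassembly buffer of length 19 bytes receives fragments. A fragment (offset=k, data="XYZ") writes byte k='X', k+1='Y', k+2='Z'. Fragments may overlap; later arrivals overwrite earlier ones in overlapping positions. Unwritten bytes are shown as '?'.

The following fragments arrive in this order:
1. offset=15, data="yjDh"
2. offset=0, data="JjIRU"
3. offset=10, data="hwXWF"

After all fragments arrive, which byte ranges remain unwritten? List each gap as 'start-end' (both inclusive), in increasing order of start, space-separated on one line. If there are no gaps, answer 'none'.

Answer: 5-9

Derivation:
Fragment 1: offset=15 len=4
Fragment 2: offset=0 len=5
Fragment 3: offset=10 len=5
Gaps: 5-9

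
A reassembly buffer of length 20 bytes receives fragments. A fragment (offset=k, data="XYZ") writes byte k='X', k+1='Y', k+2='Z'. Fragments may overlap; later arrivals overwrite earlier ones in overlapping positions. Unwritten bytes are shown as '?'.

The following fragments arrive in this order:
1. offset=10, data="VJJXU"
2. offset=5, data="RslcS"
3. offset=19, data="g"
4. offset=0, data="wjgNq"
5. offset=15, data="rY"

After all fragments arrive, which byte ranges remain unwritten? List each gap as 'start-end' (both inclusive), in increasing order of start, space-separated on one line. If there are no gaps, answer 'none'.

Fragment 1: offset=10 len=5
Fragment 2: offset=5 len=5
Fragment 3: offset=19 len=1
Fragment 4: offset=0 len=5
Fragment 5: offset=15 len=2
Gaps: 17-18

Answer: 17-18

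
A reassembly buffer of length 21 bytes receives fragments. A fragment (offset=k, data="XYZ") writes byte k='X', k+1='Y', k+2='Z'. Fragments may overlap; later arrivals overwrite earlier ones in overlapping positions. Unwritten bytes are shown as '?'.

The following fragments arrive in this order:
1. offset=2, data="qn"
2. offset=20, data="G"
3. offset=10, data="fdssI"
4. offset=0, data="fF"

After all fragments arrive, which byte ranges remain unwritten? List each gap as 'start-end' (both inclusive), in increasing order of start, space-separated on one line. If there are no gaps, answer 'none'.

Answer: 4-9 15-19

Derivation:
Fragment 1: offset=2 len=2
Fragment 2: offset=20 len=1
Fragment 3: offset=10 len=5
Fragment 4: offset=0 len=2
Gaps: 4-9 15-19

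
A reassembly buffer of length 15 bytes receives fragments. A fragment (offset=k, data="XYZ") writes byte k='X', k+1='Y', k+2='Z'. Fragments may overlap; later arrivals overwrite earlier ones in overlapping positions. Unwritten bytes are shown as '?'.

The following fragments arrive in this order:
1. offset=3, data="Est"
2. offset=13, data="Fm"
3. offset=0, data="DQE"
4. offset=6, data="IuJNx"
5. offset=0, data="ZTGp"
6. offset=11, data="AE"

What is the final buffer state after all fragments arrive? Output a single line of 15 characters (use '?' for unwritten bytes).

Fragment 1: offset=3 data="Est" -> buffer=???Est?????????
Fragment 2: offset=13 data="Fm" -> buffer=???Est???????Fm
Fragment 3: offset=0 data="DQE" -> buffer=DQEEst???????Fm
Fragment 4: offset=6 data="IuJNx" -> buffer=DQEEstIuJNx??Fm
Fragment 5: offset=0 data="ZTGp" -> buffer=ZTGpstIuJNx??Fm
Fragment 6: offset=11 data="AE" -> buffer=ZTGpstIuJNxAEFm

Answer: ZTGpstIuJNxAEFm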